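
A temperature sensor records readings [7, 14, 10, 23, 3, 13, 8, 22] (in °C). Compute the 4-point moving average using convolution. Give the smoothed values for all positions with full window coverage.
4-point moving average kernel = [1, 1, 1, 1]. Apply in 'valid' mode (full window coverage): avg[0] = (7 + 14 + 10 + 23) / 4 = 13.5; avg[1] = (14 + 10 + 23 + 3) / 4 = 12.5; avg[2] = (10 + 23 + 3 + 13) / 4 = 12.25; avg[3] = (23 + 3 + 13 + 8) / 4 = 11.75; avg[4] = (3 + 13 + 8 + 22) / 4 = 11.5. Smoothed values: [13.5, 12.5, 12.25, 11.75, 11.5]

[13.5, 12.5, 12.25, 11.75, 11.5]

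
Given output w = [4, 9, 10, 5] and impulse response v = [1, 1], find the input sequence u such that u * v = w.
Deconvolve w=[4, 9, 10, 5] by v=[1, 1]. Since v[0]=1, solve forward: u[0] = w[0] / 1 = 4; u[1] = (w[1] - 4×1) / 1 = 5; u[2] = (w[2] - 5×1) / 1 = 5. So u = [4, 5, 5]. Check by forward convolution: w[0] = 4×1 = 4; w[1] = 4×1 + 5×1 = 9; w[2] = 5×1 + 5×1 = 10; w[3] = 5×1 = 5

[4, 5, 5]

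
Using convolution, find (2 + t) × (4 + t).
Ascending coefficients: a = [2, 1], b = [4, 1]. c[0] = 2×4 = 8; c[1] = 2×1 + 1×4 = 6; c[2] = 1×1 = 1. Result coefficients: [8, 6, 1] → 8 + 6t + t^2

8 + 6t + t^2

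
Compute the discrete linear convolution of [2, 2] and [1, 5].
y[0] = 2×1 = 2; y[1] = 2×5 + 2×1 = 12; y[2] = 2×5 = 10

[2, 12, 10]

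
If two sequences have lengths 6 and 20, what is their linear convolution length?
Linear/full convolution length: m + n - 1 = 6 + 20 - 1 = 25

25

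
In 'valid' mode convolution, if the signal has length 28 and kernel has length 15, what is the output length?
'Valid' mode counts only positions where the kernel fully overlaps the signal: m - n + 1 = 28 - 15 + 1 = 14

14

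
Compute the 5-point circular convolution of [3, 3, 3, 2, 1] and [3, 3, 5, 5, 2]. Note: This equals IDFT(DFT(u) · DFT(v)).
Either evaluate y[k] = Σ_j u[j]·v[(k-j) mod 5] directly, or use IDFT(DFT(u) · DFT(v)). y[0] = 3×3 + 3×2 + 3×5 + 2×5 + 1×3 = 43; y[1] = 3×3 + 3×3 + 3×2 + 2×5 + 1×5 = 39; y[2] = 3×5 + 3×3 + 3×3 + 2×2 + 1×5 = 42; y[3] = 3×5 + 3×5 + 3×3 + 2×3 + 1×2 = 47; y[4] = 3×2 + 3×5 + 3×5 + 2×3 + 1×3 = 45. Result: [43, 39, 42, 47, 45]

[43, 39, 42, 47, 45]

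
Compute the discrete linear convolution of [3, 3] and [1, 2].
y[0] = 3×1 = 3; y[1] = 3×2 + 3×1 = 9; y[2] = 3×2 = 6

[3, 9, 6]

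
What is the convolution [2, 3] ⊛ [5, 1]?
y[0] = 2×5 = 10; y[1] = 2×1 + 3×5 = 17; y[2] = 3×1 = 3

[10, 17, 3]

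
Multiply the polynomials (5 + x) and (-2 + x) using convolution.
Ascending coefficients: a = [5, 1], b = [-2, 1]. c[0] = 5×-2 = -10; c[1] = 5×1 + 1×-2 = 3; c[2] = 1×1 = 1. Result coefficients: [-10, 3, 1] → -10 + 3x + x^2

-10 + 3x + x^2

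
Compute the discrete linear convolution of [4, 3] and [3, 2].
y[0] = 4×3 = 12; y[1] = 4×2 + 3×3 = 17; y[2] = 3×2 = 6

[12, 17, 6]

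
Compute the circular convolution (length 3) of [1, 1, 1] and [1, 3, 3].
Use y[k] = Σ_j x[j]·h[(k-j) mod 3]. y[0] = 1×1 + 1×3 + 1×3 = 7; y[1] = 1×3 + 1×1 + 1×3 = 7; y[2] = 1×3 + 1×3 + 1×1 = 7. Result: [7, 7, 7]

[7, 7, 7]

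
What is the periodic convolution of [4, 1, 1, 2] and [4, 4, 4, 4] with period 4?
Use y[k] = Σ_j a[j]·b[(k-j) mod 4]. y[0] = 4×4 + 1×4 + 1×4 + 2×4 = 32; y[1] = 4×4 + 1×4 + 1×4 + 2×4 = 32; y[2] = 4×4 + 1×4 + 1×4 + 2×4 = 32; y[3] = 4×4 + 1×4 + 1×4 + 2×4 = 32. Result: [32, 32, 32, 32]

[32, 32, 32, 32]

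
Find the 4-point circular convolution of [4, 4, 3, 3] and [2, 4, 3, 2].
Use y[k] = Σ_j x[j]·h[(k-j) mod 4]. y[0] = 4×2 + 4×2 + 3×3 + 3×4 = 37; y[1] = 4×4 + 4×2 + 3×2 + 3×3 = 39; y[2] = 4×3 + 4×4 + 3×2 + 3×2 = 40; y[3] = 4×2 + 4×3 + 3×4 + 3×2 = 38. Result: [37, 39, 40, 38]

[37, 39, 40, 38]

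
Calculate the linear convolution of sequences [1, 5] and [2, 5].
y[0] = 1×2 = 2; y[1] = 1×5 + 5×2 = 15; y[2] = 5×5 = 25

[2, 15, 25]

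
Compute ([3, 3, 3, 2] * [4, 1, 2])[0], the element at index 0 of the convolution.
Use y[k] = Σ_i a[i]·b[k-i] at k=0. y[0] = 3×4 = 12

12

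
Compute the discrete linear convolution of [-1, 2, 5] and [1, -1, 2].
y[0] = -1×1 = -1; y[1] = -1×-1 + 2×1 = 3; y[2] = -1×2 + 2×-1 + 5×1 = 1; y[3] = 2×2 + 5×-1 = -1; y[4] = 5×2 = 10

[-1, 3, 1, -1, 10]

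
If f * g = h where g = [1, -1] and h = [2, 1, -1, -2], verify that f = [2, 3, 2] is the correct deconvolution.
Forward-compute [2, 3, 2] * [1, -1]: h[0] = 2×1 = 2; h[1] = 2×-1 + 3×1 = 1; h[2] = 3×-1 + 2×1 = -1; h[3] = 2×-1 = -2 → [2, 1, -1, -2]. Matches given h = [2, 1, -1, -2], so verified.

Verified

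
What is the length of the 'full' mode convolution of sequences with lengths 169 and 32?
Linear/full convolution length: m + n - 1 = 169 + 32 - 1 = 200

200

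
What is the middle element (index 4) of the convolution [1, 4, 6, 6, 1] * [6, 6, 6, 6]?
Use y[k] = Σ_i a[i]·b[k-i] at k=4. y[4] = 4×6 + 6×6 + 6×6 + 1×6 = 102

102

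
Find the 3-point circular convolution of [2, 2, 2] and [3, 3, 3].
Use y[k] = Σ_j f[j]·g[(k-j) mod 3]. y[0] = 2×3 + 2×3 + 2×3 = 18; y[1] = 2×3 + 2×3 + 2×3 = 18; y[2] = 2×3 + 2×3 + 2×3 = 18. Result: [18, 18, 18]

[18, 18, 18]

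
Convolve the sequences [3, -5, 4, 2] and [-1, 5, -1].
y[0] = 3×-1 = -3; y[1] = 3×5 + -5×-1 = 20; y[2] = 3×-1 + -5×5 + 4×-1 = -32; y[3] = -5×-1 + 4×5 + 2×-1 = 23; y[4] = 4×-1 + 2×5 = 6; y[5] = 2×-1 = -2

[-3, 20, -32, 23, 6, -2]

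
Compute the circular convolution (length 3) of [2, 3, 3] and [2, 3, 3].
Use y[k] = Σ_j f[j]·g[(k-j) mod 3]. y[0] = 2×2 + 3×3 + 3×3 = 22; y[1] = 2×3 + 3×2 + 3×3 = 21; y[2] = 2×3 + 3×3 + 3×2 = 21. Result: [22, 21, 21]

[22, 21, 21]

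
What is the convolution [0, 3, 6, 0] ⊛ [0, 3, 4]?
y[0] = 0×0 = 0; y[1] = 0×3 + 3×0 = 0; y[2] = 0×4 + 3×3 + 6×0 = 9; y[3] = 3×4 + 6×3 + 0×0 = 30; y[4] = 6×4 + 0×3 = 24; y[5] = 0×4 = 0

[0, 0, 9, 30, 24, 0]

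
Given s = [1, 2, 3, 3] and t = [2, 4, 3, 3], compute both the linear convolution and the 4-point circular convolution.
Linear: y_lin[0] = 1×2 = 2; y_lin[1] = 1×4 + 2×2 = 8; y_lin[2] = 1×3 + 2×4 + 3×2 = 17; y_lin[3] = 1×3 + 2×3 + 3×4 + 3×2 = 27; y_lin[4] = 2×3 + 3×3 + 3×4 = 27; y_lin[5] = 3×3 + 3×3 = 18; y_lin[6] = 3×3 = 9 → [2, 8, 17, 27, 27, 18, 9]. Circular (length 4): y[0] = 1×2 + 2×3 + 3×3 + 3×4 = 29; y[1] = 1×4 + 2×2 + 3×3 + 3×3 = 26; y[2] = 1×3 + 2×4 + 3×2 + 3×3 = 26; y[3] = 1×3 + 2×3 + 3×4 + 3×2 = 27 → [29, 26, 26, 27]

Linear: [2, 8, 17, 27, 27, 18, 9], Circular: [29, 26, 26, 27]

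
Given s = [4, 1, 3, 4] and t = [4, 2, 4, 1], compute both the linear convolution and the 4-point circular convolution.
Linear: y_lin[0] = 4×4 = 16; y_lin[1] = 4×2 + 1×4 = 12; y_lin[2] = 4×4 + 1×2 + 3×4 = 30; y_lin[3] = 4×1 + 1×4 + 3×2 + 4×4 = 30; y_lin[4] = 1×1 + 3×4 + 4×2 = 21; y_lin[5] = 3×1 + 4×4 = 19; y_lin[6] = 4×1 = 4 → [16, 12, 30, 30, 21, 19, 4]. Circular (length 4): y[0] = 4×4 + 1×1 + 3×4 + 4×2 = 37; y[1] = 4×2 + 1×4 + 3×1 + 4×4 = 31; y[2] = 4×4 + 1×2 + 3×4 + 4×1 = 34; y[3] = 4×1 + 1×4 + 3×2 + 4×4 = 30 → [37, 31, 34, 30]

Linear: [16, 12, 30, 30, 21, 19, 4], Circular: [37, 31, 34, 30]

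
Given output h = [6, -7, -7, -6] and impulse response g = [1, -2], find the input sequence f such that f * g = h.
Deconvolve h=[6, -7, -7, -6] by g=[1, -2]. Since g[0]=1, solve forward: f[0] = h[0] / 1 = 6; f[1] = (h[1] - 6×-2) / 1 = 5; f[2] = (h[2] - 5×-2) / 1 = 3. So f = [6, 5, 3]. Check by forward convolution: h[0] = 6×1 = 6; h[1] = 6×-2 + 5×1 = -7; h[2] = 5×-2 + 3×1 = -7; h[3] = 3×-2 = -6

[6, 5, 3]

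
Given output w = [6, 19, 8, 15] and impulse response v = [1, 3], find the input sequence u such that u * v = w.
Deconvolve w=[6, 19, 8, 15] by v=[1, 3]. Since v[0]=1, solve forward: u[0] = w[0] / 1 = 6; u[1] = (w[1] - 6×3) / 1 = 1; u[2] = (w[2] - 1×3) / 1 = 5. So u = [6, 1, 5]. Check by forward convolution: w[0] = 6×1 = 6; w[1] = 6×3 + 1×1 = 19; w[2] = 1×3 + 5×1 = 8; w[3] = 5×3 = 15

[6, 1, 5]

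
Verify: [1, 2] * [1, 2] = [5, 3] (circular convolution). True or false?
Recompute circular convolution of [1, 2] and [1, 2]: y[0] = 1×1 + 2×2 = 5; y[1] = 1×2 + 2×1 = 4 → [5, 4]. Compare to given [5, 3]: they differ at index 1: given 3, correct 4, so answer: No

No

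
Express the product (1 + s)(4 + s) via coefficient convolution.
Ascending coefficients: a = [1, 1], b = [4, 1]. c[0] = 1×4 = 4; c[1] = 1×1 + 1×4 = 5; c[2] = 1×1 = 1. Result coefficients: [4, 5, 1] → 4 + 5s + s^2

4 + 5s + s^2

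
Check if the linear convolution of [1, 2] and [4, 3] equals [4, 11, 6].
Recompute linear convolution of [1, 2] and [4, 3]: y[0] = 1×4 = 4; y[1] = 1×3 + 2×4 = 11; y[2] = 2×3 = 6 → [4, 11, 6]. Given [4, 11, 6] matches, so answer: Yes

Yes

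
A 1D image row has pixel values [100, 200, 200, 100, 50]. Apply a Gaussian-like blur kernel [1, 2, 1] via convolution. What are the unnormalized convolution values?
Convolve image row [100, 200, 200, 100, 50] with kernel [1, 2, 1]: y[0] = 100×1 = 100; y[1] = 100×2 + 200×1 = 400; y[2] = 100×1 + 200×2 + 200×1 = 700; y[3] = 200×1 + 200×2 + 100×1 = 700; y[4] = 200×1 + 100×2 + 50×1 = 450; y[5] = 100×1 + 50×2 = 200; y[6] = 50×1 = 50 → [100, 400, 700, 700, 450, 200, 50]. Normalization factor = sum(kernel) = 4.

[100, 400, 700, 700, 450, 200, 50]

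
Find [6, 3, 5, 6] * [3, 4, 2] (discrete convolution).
y[0] = 6×3 = 18; y[1] = 6×4 + 3×3 = 33; y[2] = 6×2 + 3×4 + 5×3 = 39; y[3] = 3×2 + 5×4 + 6×3 = 44; y[4] = 5×2 + 6×4 = 34; y[5] = 6×2 = 12

[18, 33, 39, 44, 34, 12]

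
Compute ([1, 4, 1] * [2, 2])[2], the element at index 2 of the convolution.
Use y[k] = Σ_i a[i]·b[k-i] at k=2. y[2] = 4×2 + 1×2 = 10

10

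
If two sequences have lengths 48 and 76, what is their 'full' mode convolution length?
Linear/full convolution length: m + n - 1 = 48 + 76 - 1 = 123

123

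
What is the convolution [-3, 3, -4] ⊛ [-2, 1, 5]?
y[0] = -3×-2 = 6; y[1] = -3×1 + 3×-2 = -9; y[2] = -3×5 + 3×1 + -4×-2 = -4; y[3] = 3×5 + -4×1 = 11; y[4] = -4×5 = -20

[6, -9, -4, 11, -20]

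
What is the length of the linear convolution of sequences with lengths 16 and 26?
Linear/full convolution length: m + n - 1 = 16 + 26 - 1 = 41

41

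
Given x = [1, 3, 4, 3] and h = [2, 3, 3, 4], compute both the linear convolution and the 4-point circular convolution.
Linear: y_lin[0] = 1×2 = 2; y_lin[1] = 1×3 + 3×2 = 9; y_lin[2] = 1×3 + 3×3 + 4×2 = 20; y_lin[3] = 1×4 + 3×3 + 4×3 + 3×2 = 31; y_lin[4] = 3×4 + 4×3 + 3×3 = 33; y_lin[5] = 4×4 + 3×3 = 25; y_lin[6] = 3×4 = 12 → [2, 9, 20, 31, 33, 25, 12]. Circular (length 4): y[0] = 1×2 + 3×4 + 4×3 + 3×3 = 35; y[1] = 1×3 + 3×2 + 4×4 + 3×3 = 34; y[2] = 1×3 + 3×3 + 4×2 + 3×4 = 32; y[3] = 1×4 + 3×3 + 4×3 + 3×2 = 31 → [35, 34, 32, 31]

Linear: [2, 9, 20, 31, 33, 25, 12], Circular: [35, 34, 32, 31]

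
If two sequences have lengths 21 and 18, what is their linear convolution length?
Linear/full convolution length: m + n - 1 = 21 + 18 - 1 = 38

38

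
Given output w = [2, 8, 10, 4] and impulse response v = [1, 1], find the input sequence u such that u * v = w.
Deconvolve w=[2, 8, 10, 4] by v=[1, 1]. Since v[0]=1, solve forward: u[0] = w[0] / 1 = 2; u[1] = (w[1] - 2×1) / 1 = 6; u[2] = (w[2] - 6×1) / 1 = 4. So u = [2, 6, 4]. Check by forward convolution: w[0] = 2×1 = 2; w[1] = 2×1 + 6×1 = 8; w[2] = 6×1 + 4×1 = 10; w[3] = 4×1 = 4

[2, 6, 4]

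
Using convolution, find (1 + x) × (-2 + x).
Ascending coefficients: a = [1, 1], b = [-2, 1]. c[0] = 1×-2 = -2; c[1] = 1×1 + 1×-2 = -1; c[2] = 1×1 = 1. Result coefficients: [-2, -1, 1] → -2 - x + x^2

-2 - x + x^2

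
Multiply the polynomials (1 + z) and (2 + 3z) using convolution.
Ascending coefficients: a = [1, 1], b = [2, 3]. c[0] = 1×2 = 2; c[1] = 1×3 + 1×2 = 5; c[2] = 1×3 = 3. Result coefficients: [2, 5, 3] → 2 + 5z + 3z^2

2 + 5z + 3z^2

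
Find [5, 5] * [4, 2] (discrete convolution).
y[0] = 5×4 = 20; y[1] = 5×2 + 5×4 = 30; y[2] = 5×2 = 10

[20, 30, 10]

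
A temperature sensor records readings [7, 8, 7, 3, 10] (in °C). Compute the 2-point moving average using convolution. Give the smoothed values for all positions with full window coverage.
2-point moving average kernel = [1, 1]. Apply in 'valid' mode (full window coverage): avg[0] = (7 + 8) / 2 = 7.5; avg[1] = (8 + 7) / 2 = 7.5; avg[2] = (7 + 3) / 2 = 5.0; avg[3] = (3 + 10) / 2 = 6.5. Smoothed values: [7.5, 7.5, 5.0, 6.5]

[7.5, 7.5, 5.0, 6.5]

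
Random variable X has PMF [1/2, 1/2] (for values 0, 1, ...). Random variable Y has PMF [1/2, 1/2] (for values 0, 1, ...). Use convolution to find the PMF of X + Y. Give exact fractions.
P(X+Y=k) = Σ_i P(X=i)·P(Y=k-i) — a convolution of [1/2, 1/2] and [1/2, 1/2]. P(X+Y=0) = (1/2)×(1/2) = 1/4; P(X+Y=1) = (1/2)×(1/2) + (1/2)×(1/2) = 1/4 + 1/4 = 1/2; P(X+Y=2) = (1/2)×(1/2) = 1/4. PMF: [1/4, 1/2, 1/4] (sums to 1 ✓)

[1/4, 1/2, 1/4]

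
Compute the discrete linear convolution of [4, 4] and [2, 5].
y[0] = 4×2 = 8; y[1] = 4×5 + 4×2 = 28; y[2] = 4×5 = 20

[8, 28, 20]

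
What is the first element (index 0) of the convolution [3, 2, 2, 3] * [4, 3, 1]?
Use y[k] = Σ_i a[i]·b[k-i] at k=0. y[0] = 3×4 = 12

12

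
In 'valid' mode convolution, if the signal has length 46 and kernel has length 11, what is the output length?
'Valid' mode counts only positions where the kernel fully overlaps the signal: m - n + 1 = 46 - 11 + 1 = 36

36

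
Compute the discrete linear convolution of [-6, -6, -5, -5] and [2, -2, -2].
y[0] = -6×2 = -12; y[1] = -6×-2 + -6×2 = 0; y[2] = -6×-2 + -6×-2 + -5×2 = 14; y[3] = -6×-2 + -5×-2 + -5×2 = 12; y[4] = -5×-2 + -5×-2 = 20; y[5] = -5×-2 = 10

[-12, 0, 14, 12, 20, 10]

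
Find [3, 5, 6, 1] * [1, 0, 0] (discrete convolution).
y[0] = 3×1 = 3; y[1] = 3×0 + 5×1 = 5; y[2] = 3×0 + 5×0 + 6×1 = 6; y[3] = 5×0 + 6×0 + 1×1 = 1; y[4] = 6×0 + 1×0 = 0; y[5] = 1×0 = 0

[3, 5, 6, 1, 0, 0]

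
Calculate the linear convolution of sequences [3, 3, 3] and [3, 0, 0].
y[0] = 3×3 = 9; y[1] = 3×0 + 3×3 = 9; y[2] = 3×0 + 3×0 + 3×3 = 9; y[3] = 3×0 + 3×0 = 0; y[4] = 3×0 = 0

[9, 9, 9, 0, 0]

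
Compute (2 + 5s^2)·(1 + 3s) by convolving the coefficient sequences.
Ascending coefficients: a = [2, 0, 5], b = [1, 3]. c[0] = 2×1 = 2; c[1] = 2×3 + 0×1 = 6; c[2] = 0×3 + 5×1 = 5; c[3] = 5×3 = 15. Result coefficients: [2, 6, 5, 15] → 2 + 6s + 5s^2 + 15s^3

2 + 6s + 5s^2 + 15s^3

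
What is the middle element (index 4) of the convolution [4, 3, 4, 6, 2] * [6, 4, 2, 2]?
Use y[k] = Σ_i a[i]·b[k-i] at k=4. y[4] = 3×2 + 4×2 + 6×4 + 2×6 = 50

50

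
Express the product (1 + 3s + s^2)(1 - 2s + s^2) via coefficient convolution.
Ascending coefficients: a = [1, 3, 1], b = [1, -2, 1]. c[0] = 1×1 = 1; c[1] = 1×-2 + 3×1 = 1; c[2] = 1×1 + 3×-2 + 1×1 = -4; c[3] = 3×1 + 1×-2 = 1; c[4] = 1×1 = 1. Result coefficients: [1, 1, -4, 1, 1] → 1 + s - 4s^2 + s^3 + s^4

1 + s - 4s^2 + s^3 + s^4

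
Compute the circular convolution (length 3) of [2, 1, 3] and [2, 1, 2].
Use y[k] = Σ_j s[j]·t[(k-j) mod 3]. y[0] = 2×2 + 1×2 + 3×1 = 9; y[1] = 2×1 + 1×2 + 3×2 = 10; y[2] = 2×2 + 1×1 + 3×2 = 11. Result: [9, 10, 11]

[9, 10, 11]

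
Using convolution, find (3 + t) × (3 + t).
Ascending coefficients: a = [3, 1], b = [3, 1]. c[0] = 3×3 = 9; c[1] = 3×1 + 1×3 = 6; c[2] = 1×1 = 1. Result coefficients: [9, 6, 1] → 9 + 6t + t^2

9 + 6t + t^2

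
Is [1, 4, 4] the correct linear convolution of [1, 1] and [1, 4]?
Recompute linear convolution of [1, 1] and [1, 4]: y[0] = 1×1 = 1; y[1] = 1×4 + 1×1 = 5; y[2] = 1×4 = 4 → [1, 5, 4]. Compare to given [1, 4, 4]: they differ at index 1: given 4, correct 5, so answer: No

No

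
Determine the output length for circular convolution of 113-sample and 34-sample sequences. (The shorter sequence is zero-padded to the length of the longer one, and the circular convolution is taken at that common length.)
Circular convolution (zero-padding the shorter input) has length max(m, n) = max(113, 34) = 113

113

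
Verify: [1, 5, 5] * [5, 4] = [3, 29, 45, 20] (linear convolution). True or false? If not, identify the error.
Recompute linear convolution of [1, 5, 5] and [5, 4]: y[0] = 1×5 = 5; y[1] = 1×4 + 5×5 = 29; y[2] = 5×4 + 5×5 = 45; y[3] = 5×4 = 20 → [5, 29, 45, 20]. Compare to given [3, 29, 45, 20]: they differ at index 0: given 3, correct 5, so answer: No

No. Error at index 0: given 3, correct 5.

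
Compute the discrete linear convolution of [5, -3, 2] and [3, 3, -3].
y[0] = 5×3 = 15; y[1] = 5×3 + -3×3 = 6; y[2] = 5×-3 + -3×3 + 2×3 = -18; y[3] = -3×-3 + 2×3 = 15; y[4] = 2×-3 = -6

[15, 6, -18, 15, -6]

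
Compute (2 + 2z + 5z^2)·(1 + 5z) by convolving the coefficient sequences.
Ascending coefficients: a = [2, 2, 5], b = [1, 5]. c[0] = 2×1 = 2; c[1] = 2×5 + 2×1 = 12; c[2] = 2×5 + 5×1 = 15; c[3] = 5×5 = 25. Result coefficients: [2, 12, 15, 25] → 2 + 12z + 15z^2 + 25z^3

2 + 12z + 15z^2 + 25z^3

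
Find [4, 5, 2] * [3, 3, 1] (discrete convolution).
y[0] = 4×3 = 12; y[1] = 4×3 + 5×3 = 27; y[2] = 4×1 + 5×3 + 2×3 = 25; y[3] = 5×1 + 2×3 = 11; y[4] = 2×1 = 2

[12, 27, 25, 11, 2]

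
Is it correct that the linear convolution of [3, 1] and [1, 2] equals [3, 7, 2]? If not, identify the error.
Recompute linear convolution of [3, 1] and [1, 2]: y[0] = 3×1 = 3; y[1] = 3×2 + 1×1 = 7; y[2] = 1×2 = 2 → [3, 7, 2]. Given [3, 7, 2] matches, so answer: Yes

Yes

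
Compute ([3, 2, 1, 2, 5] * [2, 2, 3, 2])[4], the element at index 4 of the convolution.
Use y[k] = Σ_i a[i]·b[k-i] at k=4. y[4] = 2×2 + 1×3 + 2×2 + 5×2 = 21

21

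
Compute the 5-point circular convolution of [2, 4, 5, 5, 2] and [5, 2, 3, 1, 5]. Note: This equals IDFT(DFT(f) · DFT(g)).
Either evaluate y[k] = Σ_j f[j]·g[(k-j) mod 5] directly, or use IDFT(DFT(f) · DFT(g)). y[0] = 2×5 + 4×5 + 5×1 + 5×3 + 2×2 = 54; y[1] = 2×2 + 4×5 + 5×5 + 5×1 + 2×3 = 60; y[2] = 2×3 + 4×2 + 5×5 + 5×5 + 2×1 = 66; y[3] = 2×1 + 4×3 + 5×2 + 5×5 + 2×5 = 59; y[4] = 2×5 + 4×1 + 5×3 + 5×2 + 2×5 = 49. Result: [54, 60, 66, 59, 49]

[54, 60, 66, 59, 49]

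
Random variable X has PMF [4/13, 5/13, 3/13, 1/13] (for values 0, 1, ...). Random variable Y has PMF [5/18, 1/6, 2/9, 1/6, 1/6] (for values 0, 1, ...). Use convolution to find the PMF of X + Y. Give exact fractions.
P(X+Y=k) = Σ_i P(X=i)·P(Y=k-i) — a convolution of [4/13, 5/13, 3/13, 1/13] and [5/18, 1/6, 2/9, 1/6, 1/6]. P(X+Y=0) = (4/13)×(5/18) = 10/117; P(X+Y=1) = (4/13)×(1/6) + (5/13)×(5/18) = 2/39 + 25/234 = 37/234; P(X+Y=2) = (4/13)×(2/9) + (5/13)×(1/6) + (3/13)×(5/18) = 8/117 + 5/78 + 5/78 = 23/117; P(X+Y=3) = (4/13)×(1/6) + (5/13)×(2/9) + (3/13)×(1/6) + (1/13)×(5/18) = 2/39 + 10/117 + 1/26 + 5/234 = 23/117; P(X+Y=4) = (4/13)×(1/6) + (5/13)×(1/6) + (3/13)×(2/9) + (1/13)×(1/6) = 2/39 + 5/78 + 2/39 + 1/78 = 7/39; P(X+Y=5) = (5/13)×(1/6) + (3/13)×(1/6) + (1/13)×(2/9) = 5/78 + 1/26 + 2/117 = 14/117; P(X+Y=6) = (3/13)×(1/6) + (1/13)×(1/6) = 1/26 + 1/78 = 2/39; P(X+Y=7) = (1/13)×(1/6) = 1/78. PMF: [10/117, 37/234, 23/117, 23/117, 7/39, 14/117, 2/39, 1/78] (sums to 1 ✓)

[10/117, 37/234, 23/117, 23/117, 7/39, 14/117, 2/39, 1/78]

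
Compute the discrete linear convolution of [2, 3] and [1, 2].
y[0] = 2×1 = 2; y[1] = 2×2 + 3×1 = 7; y[2] = 3×2 = 6

[2, 7, 6]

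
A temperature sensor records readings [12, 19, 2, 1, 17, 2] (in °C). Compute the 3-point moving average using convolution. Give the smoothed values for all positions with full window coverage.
3-point moving average kernel = [1, 1, 1]. Apply in 'valid' mode (full window coverage): avg[0] = (12 + 19 + 2) / 3 = 11.0; avg[1] = (19 + 2 + 1) / 3 = 7.33; avg[2] = (2 + 1 + 17) / 3 = 6.67; avg[3] = (1 + 17 + 2) / 3 = 6.67. Smoothed values: [11.0, 7.33, 6.67, 6.67]

[11.0, 7.33, 6.67, 6.67]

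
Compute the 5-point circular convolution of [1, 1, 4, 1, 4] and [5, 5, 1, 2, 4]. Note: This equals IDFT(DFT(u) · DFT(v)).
Either evaluate y[k] = Σ_j u[j]·v[(k-j) mod 5] directly, or use IDFT(DFT(u) · DFT(v)). y[0] = 1×5 + 1×4 + 4×2 + 1×1 + 4×5 = 38; y[1] = 1×5 + 1×5 + 4×4 + 1×2 + 4×1 = 32; y[2] = 1×1 + 1×5 + 4×5 + 1×4 + 4×2 = 38; y[3] = 1×2 + 1×1 + 4×5 + 1×5 + 4×4 = 44; y[4] = 1×4 + 1×2 + 4×1 + 1×5 + 4×5 = 35. Result: [38, 32, 38, 44, 35]

[38, 32, 38, 44, 35]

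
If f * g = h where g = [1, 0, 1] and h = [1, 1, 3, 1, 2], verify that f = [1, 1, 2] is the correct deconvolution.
Forward-compute [1, 1, 2] * [1, 0, 1]: h[0] = 1×1 = 1; h[1] = 1×0 + 1×1 = 1; h[2] = 1×1 + 1×0 + 2×1 = 3; h[3] = 1×1 + 2×0 = 1; h[4] = 2×1 = 2 → [1, 1, 3, 1, 2]. Matches given h = [1, 1, 3, 1, 2], so verified.

Verified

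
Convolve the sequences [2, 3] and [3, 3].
y[0] = 2×3 = 6; y[1] = 2×3 + 3×3 = 15; y[2] = 3×3 = 9

[6, 15, 9]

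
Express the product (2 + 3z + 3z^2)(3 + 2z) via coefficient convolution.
Ascending coefficients: a = [2, 3, 3], b = [3, 2]. c[0] = 2×3 = 6; c[1] = 2×2 + 3×3 = 13; c[2] = 3×2 + 3×3 = 15; c[3] = 3×2 = 6. Result coefficients: [6, 13, 15, 6] → 6 + 13z + 15z^2 + 6z^3

6 + 13z + 15z^2 + 6z^3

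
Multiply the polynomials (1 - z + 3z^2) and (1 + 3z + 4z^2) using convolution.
Ascending coefficients: a = [1, -1, 3], b = [1, 3, 4]. c[0] = 1×1 = 1; c[1] = 1×3 + -1×1 = 2; c[2] = 1×4 + -1×3 + 3×1 = 4; c[3] = -1×4 + 3×3 = 5; c[4] = 3×4 = 12. Result coefficients: [1, 2, 4, 5, 12] → 1 + 2z + 4z^2 + 5z^3 + 12z^4

1 + 2z + 4z^2 + 5z^3 + 12z^4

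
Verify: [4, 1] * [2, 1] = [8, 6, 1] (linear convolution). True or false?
Recompute linear convolution of [4, 1] and [2, 1]: y[0] = 4×2 = 8; y[1] = 4×1 + 1×2 = 6; y[2] = 1×1 = 1 → [8, 6, 1]. Given [8, 6, 1] matches, so answer: Yes

Yes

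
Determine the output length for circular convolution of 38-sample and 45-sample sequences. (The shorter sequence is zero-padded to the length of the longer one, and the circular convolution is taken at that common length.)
Circular convolution (zero-padding the shorter input) has length max(m, n) = max(38, 45) = 45

45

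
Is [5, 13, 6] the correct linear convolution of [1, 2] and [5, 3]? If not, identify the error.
Recompute linear convolution of [1, 2] and [5, 3]: y[0] = 1×5 = 5; y[1] = 1×3 + 2×5 = 13; y[2] = 2×3 = 6 → [5, 13, 6]. Given [5, 13, 6] matches, so answer: Yes

Yes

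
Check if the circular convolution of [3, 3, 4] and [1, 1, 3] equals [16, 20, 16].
Recompute circular convolution of [3, 3, 4] and [1, 1, 3]: y[0] = 3×1 + 3×3 + 4×1 = 16; y[1] = 3×1 + 3×1 + 4×3 = 18; y[2] = 3×3 + 3×1 + 4×1 = 16 → [16, 18, 16]. Compare to given [16, 20, 16]: they differ at index 1: given 20, correct 18, so answer: No

No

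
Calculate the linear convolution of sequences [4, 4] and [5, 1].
y[0] = 4×5 = 20; y[1] = 4×1 + 4×5 = 24; y[2] = 4×1 = 4

[20, 24, 4]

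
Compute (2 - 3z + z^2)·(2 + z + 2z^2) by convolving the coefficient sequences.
Ascending coefficients: a = [2, -3, 1], b = [2, 1, 2]. c[0] = 2×2 = 4; c[1] = 2×1 + -3×2 = -4; c[2] = 2×2 + -3×1 + 1×2 = 3; c[3] = -3×2 + 1×1 = -5; c[4] = 1×2 = 2. Result coefficients: [4, -4, 3, -5, 2] → 4 - 4z + 3z^2 - 5z^3 + 2z^4

4 - 4z + 3z^2 - 5z^3 + 2z^4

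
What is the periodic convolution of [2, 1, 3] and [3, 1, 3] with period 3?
Use y[k] = Σ_j s[j]·t[(k-j) mod 3]. y[0] = 2×3 + 1×3 + 3×1 = 12; y[1] = 2×1 + 1×3 + 3×3 = 14; y[2] = 2×3 + 1×1 + 3×3 = 16. Result: [12, 14, 16]

[12, 14, 16]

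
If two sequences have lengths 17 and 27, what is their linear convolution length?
Linear/full convolution length: m + n - 1 = 17 + 27 - 1 = 43

43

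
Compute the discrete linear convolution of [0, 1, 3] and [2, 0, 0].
y[0] = 0×2 = 0; y[1] = 0×0 + 1×2 = 2; y[2] = 0×0 + 1×0 + 3×2 = 6; y[3] = 1×0 + 3×0 = 0; y[4] = 3×0 = 0

[0, 2, 6, 0, 0]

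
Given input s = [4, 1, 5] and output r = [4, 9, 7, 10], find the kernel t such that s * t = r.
Output length 4 = len(s) + len(t) - 1 ⇒ len(t) = 2. Solve t forward using t[k] = (r[k] - Σ_{i≥1} s[i]·t[k-i]) / s[0]: t[0] = r[0] / s[0] = 4 / 4 = 1; t[1] = (r[1] - 1×1) / s[0] = (9 - 1×1) / 4 = 2. So t = [1, 2]. Forward-check [4, 1, 5] * [1, 2]: r[0] = 4×1 = 4; r[1] = 4×2 + 1×1 = 9; r[2] = 1×2 + 5×1 = 7; r[3] = 5×2 = 10 → [4, 9, 7, 10] ✓

[1, 2]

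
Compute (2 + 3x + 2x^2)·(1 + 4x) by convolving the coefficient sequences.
Ascending coefficients: a = [2, 3, 2], b = [1, 4]. c[0] = 2×1 = 2; c[1] = 2×4 + 3×1 = 11; c[2] = 3×4 + 2×1 = 14; c[3] = 2×4 = 8. Result coefficients: [2, 11, 14, 8] → 2 + 11x + 14x^2 + 8x^3

2 + 11x + 14x^2 + 8x^3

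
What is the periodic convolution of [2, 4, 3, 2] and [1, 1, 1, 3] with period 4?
Use y[k] = Σ_j x[j]·h[(k-j) mod 4]. y[0] = 2×1 + 4×3 + 3×1 + 2×1 = 19; y[1] = 2×1 + 4×1 + 3×3 + 2×1 = 17; y[2] = 2×1 + 4×1 + 3×1 + 2×3 = 15; y[3] = 2×3 + 4×1 + 3×1 + 2×1 = 15. Result: [19, 17, 15, 15]

[19, 17, 15, 15]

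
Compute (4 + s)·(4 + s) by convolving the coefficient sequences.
Ascending coefficients: a = [4, 1], b = [4, 1]. c[0] = 4×4 = 16; c[1] = 4×1 + 1×4 = 8; c[2] = 1×1 = 1. Result coefficients: [16, 8, 1] → 16 + 8s + s^2

16 + 8s + s^2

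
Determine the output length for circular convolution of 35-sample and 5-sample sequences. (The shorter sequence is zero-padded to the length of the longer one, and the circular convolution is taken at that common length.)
Circular convolution (zero-padding the shorter input) has length max(m, n) = max(35, 5) = 35

35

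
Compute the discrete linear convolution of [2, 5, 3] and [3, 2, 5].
y[0] = 2×3 = 6; y[1] = 2×2 + 5×3 = 19; y[2] = 2×5 + 5×2 + 3×3 = 29; y[3] = 5×5 + 3×2 = 31; y[4] = 3×5 = 15

[6, 19, 29, 31, 15]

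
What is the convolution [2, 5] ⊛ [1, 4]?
y[0] = 2×1 = 2; y[1] = 2×4 + 5×1 = 13; y[2] = 5×4 = 20

[2, 13, 20]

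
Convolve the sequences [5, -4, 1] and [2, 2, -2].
y[0] = 5×2 = 10; y[1] = 5×2 + -4×2 = 2; y[2] = 5×-2 + -4×2 + 1×2 = -16; y[3] = -4×-2 + 1×2 = 10; y[4] = 1×-2 = -2

[10, 2, -16, 10, -2]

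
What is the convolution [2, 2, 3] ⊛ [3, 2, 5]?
y[0] = 2×3 = 6; y[1] = 2×2 + 2×3 = 10; y[2] = 2×5 + 2×2 + 3×3 = 23; y[3] = 2×5 + 3×2 = 16; y[4] = 3×5 = 15

[6, 10, 23, 16, 15]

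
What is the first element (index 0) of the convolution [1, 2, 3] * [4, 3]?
Use y[k] = Σ_i a[i]·b[k-i] at k=0. y[0] = 1×4 = 4

4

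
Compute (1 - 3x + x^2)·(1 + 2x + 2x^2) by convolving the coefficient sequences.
Ascending coefficients: a = [1, -3, 1], b = [1, 2, 2]. c[0] = 1×1 = 1; c[1] = 1×2 + -3×1 = -1; c[2] = 1×2 + -3×2 + 1×1 = -3; c[3] = -3×2 + 1×2 = -4; c[4] = 1×2 = 2. Result coefficients: [1, -1, -3, -4, 2] → 1 - x - 3x^2 - 4x^3 + 2x^4

1 - x - 3x^2 - 4x^3 + 2x^4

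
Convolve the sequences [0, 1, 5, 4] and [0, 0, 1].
y[0] = 0×0 = 0; y[1] = 0×0 + 1×0 = 0; y[2] = 0×1 + 1×0 + 5×0 = 0; y[3] = 1×1 + 5×0 + 4×0 = 1; y[4] = 5×1 + 4×0 = 5; y[5] = 4×1 = 4

[0, 0, 0, 1, 5, 4]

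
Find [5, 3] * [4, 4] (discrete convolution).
y[0] = 5×4 = 20; y[1] = 5×4 + 3×4 = 32; y[2] = 3×4 = 12

[20, 32, 12]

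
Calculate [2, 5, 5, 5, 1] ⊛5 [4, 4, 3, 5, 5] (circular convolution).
Use y[k] = Σ_j f[j]·g[(k-j) mod 5]. y[0] = 2×4 + 5×5 + 5×5 + 5×3 + 1×4 = 77; y[1] = 2×4 + 5×4 + 5×5 + 5×5 + 1×3 = 81; y[2] = 2×3 + 5×4 + 5×4 + 5×5 + 1×5 = 76; y[3] = 2×5 + 5×3 + 5×4 + 5×4 + 1×5 = 70; y[4] = 2×5 + 5×5 + 5×3 + 5×4 + 1×4 = 74. Result: [77, 81, 76, 70, 74]

[77, 81, 76, 70, 74]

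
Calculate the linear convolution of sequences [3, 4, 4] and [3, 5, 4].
y[0] = 3×3 = 9; y[1] = 3×5 + 4×3 = 27; y[2] = 3×4 + 4×5 + 4×3 = 44; y[3] = 4×4 + 4×5 = 36; y[4] = 4×4 = 16

[9, 27, 44, 36, 16]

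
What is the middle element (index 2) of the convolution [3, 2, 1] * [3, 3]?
Use y[k] = Σ_i a[i]·b[k-i] at k=2. y[2] = 2×3 + 1×3 = 9

9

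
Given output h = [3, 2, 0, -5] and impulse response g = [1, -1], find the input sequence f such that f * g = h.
Deconvolve h=[3, 2, 0, -5] by g=[1, -1]. Since g[0]=1, solve forward: f[0] = h[0] / 1 = 3; f[1] = (h[1] - 3×-1) / 1 = 5; f[2] = (h[2] - 5×-1) / 1 = 5. So f = [3, 5, 5]. Check by forward convolution: h[0] = 3×1 = 3; h[1] = 3×-1 + 5×1 = 2; h[2] = 5×-1 + 5×1 = 0; h[3] = 5×-1 = -5

[3, 5, 5]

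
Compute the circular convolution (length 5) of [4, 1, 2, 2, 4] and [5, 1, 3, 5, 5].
Use y[k] = Σ_j s[j]·t[(k-j) mod 5]. y[0] = 4×5 + 1×5 + 2×5 + 2×3 + 4×1 = 45; y[1] = 4×1 + 1×5 + 2×5 + 2×5 + 4×3 = 41; y[2] = 4×3 + 1×1 + 2×5 + 2×5 + 4×5 = 53; y[3] = 4×5 + 1×3 + 2×1 + 2×5 + 4×5 = 55; y[4] = 4×5 + 1×5 + 2×3 + 2×1 + 4×5 = 53. Result: [45, 41, 53, 55, 53]

[45, 41, 53, 55, 53]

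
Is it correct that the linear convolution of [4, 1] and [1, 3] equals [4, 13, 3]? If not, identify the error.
Recompute linear convolution of [4, 1] and [1, 3]: y[0] = 4×1 = 4; y[1] = 4×3 + 1×1 = 13; y[2] = 1×3 = 3 → [4, 13, 3]. Given [4, 13, 3] matches, so answer: Yes

Yes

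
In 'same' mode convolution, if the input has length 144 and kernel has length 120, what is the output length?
'Same' mode returns an output with the same length as the input: 144

144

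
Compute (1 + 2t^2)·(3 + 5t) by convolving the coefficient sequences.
Ascending coefficients: a = [1, 0, 2], b = [3, 5]. c[0] = 1×3 = 3; c[1] = 1×5 + 0×3 = 5; c[2] = 0×5 + 2×3 = 6; c[3] = 2×5 = 10. Result coefficients: [3, 5, 6, 10] → 3 + 5t + 6t^2 + 10t^3

3 + 5t + 6t^2 + 10t^3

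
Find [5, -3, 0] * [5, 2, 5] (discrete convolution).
y[0] = 5×5 = 25; y[1] = 5×2 + -3×5 = -5; y[2] = 5×5 + -3×2 + 0×5 = 19; y[3] = -3×5 + 0×2 = -15; y[4] = 0×5 = 0

[25, -5, 19, -15, 0]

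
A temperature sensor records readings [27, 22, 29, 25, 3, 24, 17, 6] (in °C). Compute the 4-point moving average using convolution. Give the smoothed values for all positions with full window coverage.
4-point moving average kernel = [1, 1, 1, 1]. Apply in 'valid' mode (full window coverage): avg[0] = (27 + 22 + 29 + 25) / 4 = 25.75; avg[1] = (22 + 29 + 25 + 3) / 4 = 19.75; avg[2] = (29 + 25 + 3 + 24) / 4 = 20.25; avg[3] = (25 + 3 + 24 + 17) / 4 = 17.25; avg[4] = (3 + 24 + 17 + 6) / 4 = 12.5. Smoothed values: [25.75, 19.75, 20.25, 17.25, 12.5]

[25.75, 19.75, 20.25, 17.25, 12.5]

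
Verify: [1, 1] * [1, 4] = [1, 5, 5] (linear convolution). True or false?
Recompute linear convolution of [1, 1] and [1, 4]: y[0] = 1×1 = 1; y[1] = 1×4 + 1×1 = 5; y[2] = 1×4 = 4 → [1, 5, 4]. Compare to given [1, 5, 5]: they differ at index 2: given 5, correct 4, so answer: No

No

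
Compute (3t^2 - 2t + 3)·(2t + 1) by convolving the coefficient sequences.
Ascending coefficients: a = [3, -2, 3], b = [1, 2]. c[0] = 3×1 = 3; c[1] = 3×2 + -2×1 = 4; c[2] = -2×2 + 3×1 = -1; c[3] = 3×2 = 6. Result coefficients: [3, 4, -1, 6] → 6t^3 - t^2 + 4t + 3

6t^3 - t^2 + 4t + 3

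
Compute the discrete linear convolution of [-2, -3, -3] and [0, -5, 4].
y[0] = -2×0 = 0; y[1] = -2×-5 + -3×0 = 10; y[2] = -2×4 + -3×-5 + -3×0 = 7; y[3] = -3×4 + -3×-5 = 3; y[4] = -3×4 = -12

[0, 10, 7, 3, -12]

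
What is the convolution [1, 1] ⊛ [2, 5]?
y[0] = 1×2 = 2; y[1] = 1×5 + 1×2 = 7; y[2] = 1×5 = 5

[2, 7, 5]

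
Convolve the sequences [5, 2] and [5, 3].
y[0] = 5×5 = 25; y[1] = 5×3 + 2×5 = 25; y[2] = 2×3 = 6

[25, 25, 6]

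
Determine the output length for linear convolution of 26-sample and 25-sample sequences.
Linear/full convolution length: m + n - 1 = 26 + 25 - 1 = 50

50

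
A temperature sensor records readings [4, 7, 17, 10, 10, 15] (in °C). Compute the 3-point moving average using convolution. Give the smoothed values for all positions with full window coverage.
3-point moving average kernel = [1, 1, 1]. Apply in 'valid' mode (full window coverage): avg[0] = (4 + 7 + 17) / 3 = 9.33; avg[1] = (7 + 17 + 10) / 3 = 11.33; avg[2] = (17 + 10 + 10) / 3 = 12.33; avg[3] = (10 + 10 + 15) / 3 = 11.67. Smoothed values: [9.33, 11.33, 12.33, 11.67]

[9.33, 11.33, 12.33, 11.67]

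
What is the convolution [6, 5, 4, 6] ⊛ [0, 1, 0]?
y[0] = 6×0 = 0; y[1] = 6×1 + 5×0 = 6; y[2] = 6×0 + 5×1 + 4×0 = 5; y[3] = 5×0 + 4×1 + 6×0 = 4; y[4] = 4×0 + 6×1 = 6; y[5] = 6×0 = 0

[0, 6, 5, 4, 6, 0]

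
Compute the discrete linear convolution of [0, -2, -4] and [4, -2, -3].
y[0] = 0×4 = 0; y[1] = 0×-2 + -2×4 = -8; y[2] = 0×-3 + -2×-2 + -4×4 = -12; y[3] = -2×-3 + -4×-2 = 14; y[4] = -4×-3 = 12

[0, -8, -12, 14, 12]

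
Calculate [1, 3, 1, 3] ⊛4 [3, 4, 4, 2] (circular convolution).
Use y[k] = Σ_j s[j]·t[(k-j) mod 4]. y[0] = 1×3 + 3×2 + 1×4 + 3×4 = 25; y[1] = 1×4 + 3×3 + 1×2 + 3×4 = 27; y[2] = 1×4 + 3×4 + 1×3 + 3×2 = 25; y[3] = 1×2 + 3×4 + 1×4 + 3×3 = 27. Result: [25, 27, 25, 27]

[25, 27, 25, 27]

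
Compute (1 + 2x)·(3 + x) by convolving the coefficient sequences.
Ascending coefficients: a = [1, 2], b = [3, 1]. c[0] = 1×3 = 3; c[1] = 1×1 + 2×3 = 7; c[2] = 2×1 = 2. Result coefficients: [3, 7, 2] → 3 + 7x + 2x^2

3 + 7x + 2x^2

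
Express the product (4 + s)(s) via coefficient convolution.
Ascending coefficients: a = [4, 1], b = [0, 1]. c[0] = 4×0 = 0; c[1] = 4×1 + 1×0 = 4; c[2] = 1×1 = 1. Result coefficients: [0, 4, 1] → 4s + s^2

4s + s^2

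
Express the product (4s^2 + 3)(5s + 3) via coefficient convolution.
Ascending coefficients: a = [3, 0, 4], b = [3, 5]. c[0] = 3×3 = 9; c[1] = 3×5 + 0×3 = 15; c[2] = 0×5 + 4×3 = 12; c[3] = 4×5 = 20. Result coefficients: [9, 15, 12, 20] → 20s^3 + 12s^2 + 15s + 9

20s^3 + 12s^2 + 15s + 9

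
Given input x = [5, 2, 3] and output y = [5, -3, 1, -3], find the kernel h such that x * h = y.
Output length 4 = len(x) + len(h) - 1 ⇒ len(h) = 2. Solve h forward using h[k] = (y[k] - Σ_{i≥1} x[i]·h[k-i]) / x[0]: h[0] = y[0] / x[0] = 5 / 5 = 1; h[1] = (y[1] - 2×1) / x[0] = (-3 - 2×1) / 5 = -1. So h = [1, -1]. Forward-check [5, 2, 3] * [1, -1]: y[0] = 5×1 = 5; y[1] = 5×-1 + 2×1 = -3; y[2] = 2×-1 + 3×1 = 1; y[3] = 3×-1 = -3 → [5, -3, 1, -3] ✓

[1, -1]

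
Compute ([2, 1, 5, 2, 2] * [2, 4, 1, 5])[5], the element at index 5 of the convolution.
Use y[k] = Σ_i a[i]·b[k-i] at k=5. y[5] = 5×5 + 2×1 + 2×4 = 35

35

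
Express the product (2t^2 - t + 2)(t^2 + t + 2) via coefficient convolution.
Ascending coefficients: a = [2, -1, 2], b = [2, 1, 1]. c[0] = 2×2 = 4; c[1] = 2×1 + -1×2 = 0; c[2] = 2×1 + -1×1 + 2×2 = 5; c[3] = -1×1 + 2×1 = 1; c[4] = 2×1 = 2. Result coefficients: [4, 0, 5, 1, 2] → 2t^4 + t^3 + 5t^2 + 4

2t^4 + t^3 + 5t^2 + 4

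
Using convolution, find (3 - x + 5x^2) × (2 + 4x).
Ascending coefficients: a = [3, -1, 5], b = [2, 4]. c[0] = 3×2 = 6; c[1] = 3×4 + -1×2 = 10; c[2] = -1×4 + 5×2 = 6; c[3] = 5×4 = 20. Result coefficients: [6, 10, 6, 20] → 6 + 10x + 6x^2 + 20x^3

6 + 10x + 6x^2 + 20x^3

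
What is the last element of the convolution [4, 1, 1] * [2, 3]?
Use y[k] = Σ_i a[i]·b[k-i] at k=3. y[3] = 1×3 = 3

3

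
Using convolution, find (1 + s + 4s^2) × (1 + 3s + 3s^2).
Ascending coefficients: a = [1, 1, 4], b = [1, 3, 3]. c[0] = 1×1 = 1; c[1] = 1×3 + 1×1 = 4; c[2] = 1×3 + 1×3 + 4×1 = 10; c[3] = 1×3 + 4×3 = 15; c[4] = 4×3 = 12. Result coefficients: [1, 4, 10, 15, 12] → 1 + 4s + 10s^2 + 15s^3 + 12s^4

1 + 4s + 10s^2 + 15s^3 + 12s^4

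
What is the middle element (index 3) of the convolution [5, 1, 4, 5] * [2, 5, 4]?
Use y[k] = Σ_i a[i]·b[k-i] at k=3. y[3] = 1×4 + 4×5 + 5×2 = 34

34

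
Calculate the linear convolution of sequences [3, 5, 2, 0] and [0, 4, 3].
y[0] = 3×0 = 0; y[1] = 3×4 + 5×0 = 12; y[2] = 3×3 + 5×4 + 2×0 = 29; y[3] = 5×3 + 2×4 + 0×0 = 23; y[4] = 2×3 + 0×4 = 6; y[5] = 0×3 = 0

[0, 12, 29, 23, 6, 0]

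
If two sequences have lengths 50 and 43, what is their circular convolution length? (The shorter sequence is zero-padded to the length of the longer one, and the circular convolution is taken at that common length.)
Circular convolution (zero-padding the shorter input) has length max(m, n) = max(50, 43) = 50

50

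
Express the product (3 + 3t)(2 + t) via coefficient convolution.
Ascending coefficients: a = [3, 3], b = [2, 1]. c[0] = 3×2 = 6; c[1] = 3×1 + 3×2 = 9; c[2] = 3×1 = 3. Result coefficients: [6, 9, 3] → 6 + 9t + 3t^2

6 + 9t + 3t^2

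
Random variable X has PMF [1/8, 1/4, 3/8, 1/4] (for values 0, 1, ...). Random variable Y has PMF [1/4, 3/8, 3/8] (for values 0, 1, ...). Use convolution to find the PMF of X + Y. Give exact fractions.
P(X+Y=k) = Σ_i P(X=i)·P(Y=k-i) — a convolution of [1/8, 1/4, 3/8, 1/4] and [1/4, 3/8, 3/8]. P(X+Y=0) = (1/8)×(1/4) = 1/32; P(X+Y=1) = (1/8)×(3/8) + (1/4)×(1/4) = 3/64 + 1/16 = 7/64; P(X+Y=2) = (1/8)×(3/8) + (1/4)×(3/8) + (3/8)×(1/4) = 3/64 + 3/32 + 3/32 = 15/64; P(X+Y=3) = (1/4)×(3/8) + (3/8)×(3/8) + (1/4)×(1/4) = 3/32 + 9/64 + 1/16 = 19/64; P(X+Y=4) = (3/8)×(3/8) + (1/4)×(3/8) = 9/64 + 3/32 = 15/64; P(X+Y=5) = (1/4)×(3/8) = 3/32. PMF: [1/32, 7/64, 15/64, 19/64, 15/64, 3/32] (sums to 1 ✓)

[1/32, 7/64, 15/64, 19/64, 15/64, 3/32]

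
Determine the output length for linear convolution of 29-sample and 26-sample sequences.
Linear/full convolution length: m + n - 1 = 29 + 26 - 1 = 54

54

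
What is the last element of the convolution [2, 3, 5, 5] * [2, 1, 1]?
Use y[k] = Σ_i a[i]·b[k-i] at k=5. y[5] = 5×1 = 5

5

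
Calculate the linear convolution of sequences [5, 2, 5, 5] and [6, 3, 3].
y[0] = 5×6 = 30; y[1] = 5×3 + 2×6 = 27; y[2] = 5×3 + 2×3 + 5×6 = 51; y[3] = 2×3 + 5×3 + 5×6 = 51; y[4] = 5×3 + 5×3 = 30; y[5] = 5×3 = 15

[30, 27, 51, 51, 30, 15]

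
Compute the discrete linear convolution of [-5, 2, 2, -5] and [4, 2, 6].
y[0] = -5×4 = -20; y[1] = -5×2 + 2×4 = -2; y[2] = -5×6 + 2×2 + 2×4 = -18; y[3] = 2×6 + 2×2 + -5×4 = -4; y[4] = 2×6 + -5×2 = 2; y[5] = -5×6 = -30

[-20, -2, -18, -4, 2, -30]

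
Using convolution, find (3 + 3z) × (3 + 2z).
Ascending coefficients: a = [3, 3], b = [3, 2]. c[0] = 3×3 = 9; c[1] = 3×2 + 3×3 = 15; c[2] = 3×2 = 6. Result coefficients: [9, 15, 6] → 9 + 15z + 6z^2

9 + 15z + 6z^2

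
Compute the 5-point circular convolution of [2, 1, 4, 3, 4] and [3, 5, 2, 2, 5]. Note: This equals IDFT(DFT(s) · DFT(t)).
Either evaluate y[k] = Σ_j s[j]·t[(k-j) mod 5] directly, or use IDFT(DFT(s) · DFT(t)). y[0] = 2×3 + 1×5 + 4×2 + 3×2 + 4×5 = 45; y[1] = 2×5 + 1×3 + 4×5 + 3×2 + 4×2 = 47; y[2] = 2×2 + 1×5 + 4×3 + 3×5 + 4×2 = 44; y[3] = 2×2 + 1×2 + 4×5 + 3×3 + 4×5 = 55; y[4] = 2×5 + 1×2 + 4×2 + 3×5 + 4×3 = 47. Result: [45, 47, 44, 55, 47]

[45, 47, 44, 55, 47]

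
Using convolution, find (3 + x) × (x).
Ascending coefficients: a = [3, 1], b = [0, 1]. c[0] = 3×0 = 0; c[1] = 3×1 + 1×0 = 3; c[2] = 1×1 = 1. Result coefficients: [0, 3, 1] → 3x + x^2

3x + x^2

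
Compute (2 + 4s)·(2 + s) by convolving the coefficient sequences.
Ascending coefficients: a = [2, 4], b = [2, 1]. c[0] = 2×2 = 4; c[1] = 2×1 + 4×2 = 10; c[2] = 4×1 = 4. Result coefficients: [4, 10, 4] → 4 + 10s + 4s^2

4 + 10s + 4s^2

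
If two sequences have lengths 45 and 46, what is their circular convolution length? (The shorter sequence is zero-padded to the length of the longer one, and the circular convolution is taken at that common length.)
Circular convolution (zero-padding the shorter input) has length max(m, n) = max(45, 46) = 46

46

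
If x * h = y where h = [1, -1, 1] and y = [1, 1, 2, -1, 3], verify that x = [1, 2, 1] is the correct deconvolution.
Forward-compute [1, 2, 1] * [1, -1, 1]: y[0] = 1×1 = 1; y[1] = 1×-1 + 2×1 = 1; y[2] = 1×1 + 2×-1 + 1×1 = 0; y[3] = 2×1 + 1×-1 = 1; y[4] = 1×1 = 1 → [1, 1, 0, 1, 1]. Does not match given y = [1, 1, 2, -1, 3].

Not verified. [1, 2, 1] * [1, -1, 1] = [1, 1, 0, 1, 1], which differs from [1, 1, 2, -1, 3] at index 2.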